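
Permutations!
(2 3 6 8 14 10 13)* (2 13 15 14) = (2 3 6 8)(10 15 14) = [0, 1, 3, 6, 4, 5, 8, 7, 2, 9, 15, 11, 12, 13, 10, 14]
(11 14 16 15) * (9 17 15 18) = (9 17 15 11 14 16 18) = [0, 1, 2, 3, 4, 5, 6, 7, 8, 17, 10, 14, 12, 13, 16, 11, 18, 15, 9]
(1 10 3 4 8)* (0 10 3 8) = (0 10 8 1 3 4) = [10, 3, 2, 4, 0, 5, 6, 7, 1, 9, 8]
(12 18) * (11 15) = (11 15)(12 18) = [0, 1, 2, 3, 4, 5, 6, 7, 8, 9, 10, 15, 18, 13, 14, 11, 16, 17, 12]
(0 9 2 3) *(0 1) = (0 9 2 3 1) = [9, 0, 3, 1, 4, 5, 6, 7, 8, 2]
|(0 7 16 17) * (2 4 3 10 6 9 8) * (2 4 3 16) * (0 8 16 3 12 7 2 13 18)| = |(0 2 12 7 13 18)(3 10 6 9 16 17 8 4)| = 24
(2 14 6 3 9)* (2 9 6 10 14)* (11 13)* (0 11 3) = (0 11 13 3 6)(10 14) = [11, 1, 2, 6, 4, 5, 0, 7, 8, 9, 14, 13, 12, 3, 10]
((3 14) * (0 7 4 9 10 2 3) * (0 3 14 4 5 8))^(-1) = (0 8 5 7)(2 10 9 4 3 14)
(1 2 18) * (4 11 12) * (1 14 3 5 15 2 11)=(1 11 12 4)(2 18 14 3 5 15)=[0, 11, 18, 5, 1, 15, 6, 7, 8, 9, 10, 12, 4, 13, 3, 2, 16, 17, 14]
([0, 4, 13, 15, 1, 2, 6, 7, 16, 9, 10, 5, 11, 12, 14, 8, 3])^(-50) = (3 8)(15 16)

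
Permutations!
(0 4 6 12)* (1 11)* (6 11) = (0 4 11 1 6 12) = [4, 6, 2, 3, 11, 5, 12, 7, 8, 9, 10, 1, 0]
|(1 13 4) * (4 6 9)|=5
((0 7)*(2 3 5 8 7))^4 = (0 8 3)(2 7 5)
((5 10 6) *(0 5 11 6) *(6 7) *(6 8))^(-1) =((0 5 10)(6 11 7 8))^(-1) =(0 10 5)(6 8 7 11)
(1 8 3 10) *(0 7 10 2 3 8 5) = [7, 5, 3, 2, 4, 0, 6, 10, 8, 9, 1] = (0 7 10 1 5)(2 3)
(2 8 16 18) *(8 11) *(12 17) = (2 11 8 16 18)(12 17) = [0, 1, 11, 3, 4, 5, 6, 7, 16, 9, 10, 8, 17, 13, 14, 15, 18, 12, 2]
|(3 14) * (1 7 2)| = 6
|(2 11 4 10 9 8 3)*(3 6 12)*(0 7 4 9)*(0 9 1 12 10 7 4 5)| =|(0 4 7 5)(1 12 3 2 11)(6 10 9 8)| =20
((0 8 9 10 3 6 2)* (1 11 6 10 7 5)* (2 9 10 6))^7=(0 5 3 2 7 10 11 9 8 1 6)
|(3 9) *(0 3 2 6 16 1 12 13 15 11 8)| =12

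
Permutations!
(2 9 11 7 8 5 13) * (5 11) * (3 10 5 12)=[0, 1, 9, 10, 4, 13, 6, 8, 11, 12, 5, 7, 3, 2]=(2 9 12 3 10 5 13)(7 8 11)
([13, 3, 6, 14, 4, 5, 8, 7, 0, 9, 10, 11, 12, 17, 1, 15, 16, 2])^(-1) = [8, 14, 17, 1, 4, 5, 2, 7, 6, 9, 10, 11, 12, 0, 3, 15, 16, 13]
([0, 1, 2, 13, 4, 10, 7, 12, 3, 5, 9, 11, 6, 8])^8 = [0, 1, 2, 8, 4, 9, 12, 6, 13, 10, 5, 11, 7, 3]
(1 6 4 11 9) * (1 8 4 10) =(1 6 10)(4 11 9 8) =[0, 6, 2, 3, 11, 5, 10, 7, 4, 8, 1, 9]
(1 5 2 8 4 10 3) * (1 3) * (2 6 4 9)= [0, 5, 8, 3, 10, 6, 4, 7, 9, 2, 1]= (1 5 6 4 10)(2 8 9)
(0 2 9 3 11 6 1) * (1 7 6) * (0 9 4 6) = (0 2 4 6 7)(1 9 3 11) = [2, 9, 4, 11, 6, 5, 7, 0, 8, 3, 10, 1]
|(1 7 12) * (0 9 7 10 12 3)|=12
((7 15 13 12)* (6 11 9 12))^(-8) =(6 13 15 7 12 9 11)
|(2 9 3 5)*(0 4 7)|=12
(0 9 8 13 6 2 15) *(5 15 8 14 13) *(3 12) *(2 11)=(0 9 14 13 6 11 2 8 5 15)(3 12)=[9, 1, 8, 12, 4, 15, 11, 7, 5, 14, 10, 2, 3, 6, 13, 0]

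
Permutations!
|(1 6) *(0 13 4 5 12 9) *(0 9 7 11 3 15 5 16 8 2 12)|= 12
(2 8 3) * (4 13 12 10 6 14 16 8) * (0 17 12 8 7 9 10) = (0 17 12)(2 4 13 8 3)(6 14 16 7 9 10) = [17, 1, 4, 2, 13, 5, 14, 9, 3, 10, 6, 11, 0, 8, 16, 15, 7, 12]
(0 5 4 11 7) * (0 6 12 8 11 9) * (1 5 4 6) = [4, 5, 2, 3, 9, 6, 12, 1, 11, 0, 10, 7, 8] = (0 4 9)(1 5 6 12 8 11 7)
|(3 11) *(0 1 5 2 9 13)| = |(0 1 5 2 9 13)(3 11)| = 6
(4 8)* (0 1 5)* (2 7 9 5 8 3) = (0 1 8 4 3 2 7 9 5) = [1, 8, 7, 2, 3, 0, 6, 9, 4, 5]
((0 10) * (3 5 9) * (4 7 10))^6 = (0 7)(4 10)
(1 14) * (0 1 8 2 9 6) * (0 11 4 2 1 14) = (0 14 8 1)(2 9 6 11 4) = [14, 0, 9, 3, 2, 5, 11, 7, 1, 6, 10, 4, 12, 13, 8]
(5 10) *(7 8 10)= (5 7 8 10)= [0, 1, 2, 3, 4, 7, 6, 8, 10, 9, 5]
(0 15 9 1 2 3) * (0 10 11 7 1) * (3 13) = (0 15 9)(1 2 13 3 10 11 7) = [15, 2, 13, 10, 4, 5, 6, 1, 8, 0, 11, 7, 12, 3, 14, 9]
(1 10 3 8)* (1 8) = (1 10 3) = [0, 10, 2, 1, 4, 5, 6, 7, 8, 9, 3]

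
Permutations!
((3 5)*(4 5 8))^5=(3 8 4 5)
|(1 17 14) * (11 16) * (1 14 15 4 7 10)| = |(1 17 15 4 7 10)(11 16)| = 6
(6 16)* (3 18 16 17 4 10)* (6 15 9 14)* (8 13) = (3 18 16 15 9 14 6 17 4 10)(8 13) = [0, 1, 2, 18, 10, 5, 17, 7, 13, 14, 3, 11, 12, 8, 6, 9, 15, 4, 16]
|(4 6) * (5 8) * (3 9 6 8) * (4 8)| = |(3 9 6 8 5)| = 5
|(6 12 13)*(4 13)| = 4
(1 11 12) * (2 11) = (1 2 11 12) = [0, 2, 11, 3, 4, 5, 6, 7, 8, 9, 10, 12, 1]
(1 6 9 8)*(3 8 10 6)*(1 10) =[0, 3, 2, 8, 4, 5, 9, 7, 10, 1, 6] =(1 3 8 10 6 9)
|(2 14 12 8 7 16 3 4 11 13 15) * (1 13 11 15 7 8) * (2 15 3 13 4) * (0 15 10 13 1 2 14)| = |(0 15 10 13 7 16 1 4 3 14 12 2)| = 12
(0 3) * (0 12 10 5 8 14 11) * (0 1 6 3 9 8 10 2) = (0 9 8 14 11 1 6 3 12 2)(5 10) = [9, 6, 0, 12, 4, 10, 3, 7, 14, 8, 5, 1, 2, 13, 11]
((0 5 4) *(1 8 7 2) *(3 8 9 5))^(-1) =((0 3 8 7 2 1 9 5 4))^(-1) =(0 4 5 9 1 2 7 8 3)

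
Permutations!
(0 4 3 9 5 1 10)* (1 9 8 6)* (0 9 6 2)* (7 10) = [4, 7, 0, 8, 3, 6, 1, 10, 2, 5, 9] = (0 4 3 8 2)(1 7 10 9 5 6)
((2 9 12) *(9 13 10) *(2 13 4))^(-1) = (2 4)(9 10 13 12)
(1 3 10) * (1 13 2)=(1 3 10 13 2)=[0, 3, 1, 10, 4, 5, 6, 7, 8, 9, 13, 11, 12, 2]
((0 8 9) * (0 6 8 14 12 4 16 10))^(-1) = (0 10 16 4 12 14)(6 9 8)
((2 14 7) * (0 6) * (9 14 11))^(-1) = ((0 6)(2 11 9 14 7))^(-1) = (0 6)(2 7 14 9 11)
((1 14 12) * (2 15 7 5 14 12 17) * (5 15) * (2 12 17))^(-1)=((1 17 12)(2 5 14)(7 15))^(-1)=(1 12 17)(2 14 5)(7 15)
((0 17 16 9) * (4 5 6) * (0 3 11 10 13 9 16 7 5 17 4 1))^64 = (0 4 17 7 5 6 1)(3 9 13 10 11)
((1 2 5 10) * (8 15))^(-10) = (15)(1 5)(2 10)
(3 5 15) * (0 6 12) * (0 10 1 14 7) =(0 6 12 10 1 14 7)(3 5 15) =[6, 14, 2, 5, 4, 15, 12, 0, 8, 9, 1, 11, 10, 13, 7, 3]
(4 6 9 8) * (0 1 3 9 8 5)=(0 1 3 9 5)(4 6 8)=[1, 3, 2, 9, 6, 0, 8, 7, 4, 5]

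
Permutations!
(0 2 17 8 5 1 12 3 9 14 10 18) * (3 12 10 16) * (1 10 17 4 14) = (0 2 4 14 16 3 9 1 17 8 5 10 18) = [2, 17, 4, 9, 14, 10, 6, 7, 5, 1, 18, 11, 12, 13, 16, 15, 3, 8, 0]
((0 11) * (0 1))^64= (0 11 1)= ((0 11 1))^64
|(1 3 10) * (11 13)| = 6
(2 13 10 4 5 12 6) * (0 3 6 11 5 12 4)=(0 3 6 2 13 10)(4 12 11 5)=[3, 1, 13, 6, 12, 4, 2, 7, 8, 9, 0, 5, 11, 10]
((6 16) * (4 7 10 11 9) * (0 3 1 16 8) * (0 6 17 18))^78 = (18)(4 11 7 9 10)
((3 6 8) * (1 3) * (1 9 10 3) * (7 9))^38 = ((3 6 8 7 9 10))^38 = (3 8 9)(6 7 10)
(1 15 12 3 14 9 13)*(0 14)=(0 14 9 13 1 15 12 3)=[14, 15, 2, 0, 4, 5, 6, 7, 8, 13, 10, 11, 3, 1, 9, 12]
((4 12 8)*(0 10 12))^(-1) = ((0 10 12 8 4))^(-1) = (0 4 8 12 10)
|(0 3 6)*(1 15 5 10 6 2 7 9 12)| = |(0 3 2 7 9 12 1 15 5 10 6)| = 11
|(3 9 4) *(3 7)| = 4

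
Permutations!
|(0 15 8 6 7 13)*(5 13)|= 7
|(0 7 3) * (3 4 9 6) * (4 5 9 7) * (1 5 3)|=4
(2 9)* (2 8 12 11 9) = (8 12 11 9) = [0, 1, 2, 3, 4, 5, 6, 7, 12, 8, 10, 9, 11]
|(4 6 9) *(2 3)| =|(2 3)(4 6 9)| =6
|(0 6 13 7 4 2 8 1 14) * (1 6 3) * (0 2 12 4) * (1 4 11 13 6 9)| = |(0 3 4 12 11 13 7)(1 14 2 8 9)| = 35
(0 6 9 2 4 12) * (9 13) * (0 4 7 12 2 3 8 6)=(2 7 12 4)(3 8 6 13 9)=[0, 1, 7, 8, 2, 5, 13, 12, 6, 3, 10, 11, 4, 9]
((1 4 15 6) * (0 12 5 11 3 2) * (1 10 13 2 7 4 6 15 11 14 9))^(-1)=(15)(0 2 13 10 6 1 9 14 5 12)(3 11 4 7)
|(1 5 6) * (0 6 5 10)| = |(0 6 1 10)| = 4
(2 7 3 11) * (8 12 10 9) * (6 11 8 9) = (2 7 3 8 12 10 6 11) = [0, 1, 7, 8, 4, 5, 11, 3, 12, 9, 6, 2, 10]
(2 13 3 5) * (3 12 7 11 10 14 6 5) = (2 13 12 7 11 10 14 6 5) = [0, 1, 13, 3, 4, 2, 5, 11, 8, 9, 14, 10, 7, 12, 6]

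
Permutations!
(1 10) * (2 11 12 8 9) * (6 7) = (1 10)(2 11 12 8 9)(6 7) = [0, 10, 11, 3, 4, 5, 7, 6, 9, 2, 1, 12, 8]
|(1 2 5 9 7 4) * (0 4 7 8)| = 7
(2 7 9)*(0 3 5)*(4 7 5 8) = (0 3 8 4 7 9 2 5) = [3, 1, 5, 8, 7, 0, 6, 9, 4, 2]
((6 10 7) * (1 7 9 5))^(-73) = ((1 7 6 10 9 5))^(-73) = (1 5 9 10 6 7)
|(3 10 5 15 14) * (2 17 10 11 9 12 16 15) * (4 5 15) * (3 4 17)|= 12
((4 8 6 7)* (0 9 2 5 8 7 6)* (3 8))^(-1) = (0 8 3 5 2 9)(4 7)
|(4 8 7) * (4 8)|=|(7 8)|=2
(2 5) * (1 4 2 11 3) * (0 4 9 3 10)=[4, 9, 5, 1, 2, 11, 6, 7, 8, 3, 0, 10]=(0 4 2 5 11 10)(1 9 3)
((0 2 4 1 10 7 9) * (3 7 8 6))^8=((0 2 4 1 10 8 6 3 7 9))^8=(0 7 6 10 4)(1 2 9 3 8)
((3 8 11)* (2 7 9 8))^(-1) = (2 3 11 8 9 7)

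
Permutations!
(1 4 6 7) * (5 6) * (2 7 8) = [0, 4, 7, 3, 5, 6, 8, 1, 2] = (1 4 5 6 8 2 7)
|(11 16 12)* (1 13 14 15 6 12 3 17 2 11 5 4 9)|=45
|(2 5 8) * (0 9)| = |(0 9)(2 5 8)| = 6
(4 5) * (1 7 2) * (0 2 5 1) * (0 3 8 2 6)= (0 6)(1 7 5 4)(2 3 8)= [6, 7, 3, 8, 1, 4, 0, 5, 2]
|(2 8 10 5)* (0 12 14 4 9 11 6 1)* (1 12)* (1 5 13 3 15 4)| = |(0 5 2 8 10 13 3 15 4 9 11 6 12 14 1)| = 15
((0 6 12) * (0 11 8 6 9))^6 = (6 11)(8 12)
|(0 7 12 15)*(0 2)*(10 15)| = 6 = |(0 7 12 10 15 2)|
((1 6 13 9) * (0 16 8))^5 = ((0 16 8)(1 6 13 9))^5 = (0 8 16)(1 6 13 9)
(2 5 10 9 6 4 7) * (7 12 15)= (2 5 10 9 6 4 12 15 7)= [0, 1, 5, 3, 12, 10, 4, 2, 8, 6, 9, 11, 15, 13, 14, 7]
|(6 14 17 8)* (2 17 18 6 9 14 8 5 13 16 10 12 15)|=|(2 17 5 13 16 10 12 15)(6 8 9 14 18)|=40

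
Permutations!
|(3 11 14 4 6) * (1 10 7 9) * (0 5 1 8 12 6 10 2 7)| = |(0 5 1 2 7 9 8 12 6 3 11 14 4 10)| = 14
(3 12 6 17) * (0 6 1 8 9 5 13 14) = (0 6 17 3 12 1 8 9 5 13 14) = [6, 8, 2, 12, 4, 13, 17, 7, 9, 5, 10, 11, 1, 14, 0, 15, 16, 3]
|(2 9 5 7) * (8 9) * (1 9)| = |(1 9 5 7 2 8)| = 6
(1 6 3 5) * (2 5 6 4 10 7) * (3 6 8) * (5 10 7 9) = (1 4 7 2 10 9 5)(3 8) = [0, 4, 10, 8, 7, 1, 6, 2, 3, 5, 9]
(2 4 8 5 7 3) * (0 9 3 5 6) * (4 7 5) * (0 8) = (0 9 3 2 7 4)(6 8) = [9, 1, 7, 2, 0, 5, 8, 4, 6, 3]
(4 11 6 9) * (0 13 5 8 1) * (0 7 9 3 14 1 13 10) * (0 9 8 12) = (0 10 9 4 11 6 3 14 1 7 8 13 5 12) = [10, 7, 2, 14, 11, 12, 3, 8, 13, 4, 9, 6, 0, 5, 1]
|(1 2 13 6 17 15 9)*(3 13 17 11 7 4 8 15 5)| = 13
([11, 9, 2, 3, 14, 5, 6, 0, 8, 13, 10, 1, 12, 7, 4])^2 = [1, 13, 2, 3, 4, 5, 6, 11, 8, 7, 10, 9, 12, 0, 14]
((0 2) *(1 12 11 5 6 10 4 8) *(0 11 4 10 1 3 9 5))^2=((0 2 11)(1 12 4 8 3 9 5 6))^2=(0 11 2)(1 4 3 5)(6 12 8 9)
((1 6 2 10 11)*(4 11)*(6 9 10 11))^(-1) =(1 11 2 6 4 10 9)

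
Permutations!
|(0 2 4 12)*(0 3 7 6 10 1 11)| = 10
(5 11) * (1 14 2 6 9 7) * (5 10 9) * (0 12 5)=(0 12 5 11 10 9 7 1 14 2 6)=[12, 14, 6, 3, 4, 11, 0, 1, 8, 7, 9, 10, 5, 13, 2]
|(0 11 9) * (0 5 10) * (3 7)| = 10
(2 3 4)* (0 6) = (0 6)(2 3 4) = [6, 1, 3, 4, 2, 5, 0]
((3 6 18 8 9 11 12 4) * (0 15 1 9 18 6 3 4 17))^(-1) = (0 17 12 11 9 1 15)(8 18)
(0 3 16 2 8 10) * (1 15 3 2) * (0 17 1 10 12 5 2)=(1 15 3 16 10 17)(2 8 12 5)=[0, 15, 8, 16, 4, 2, 6, 7, 12, 9, 17, 11, 5, 13, 14, 3, 10, 1]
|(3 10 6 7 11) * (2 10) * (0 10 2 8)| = |(0 10 6 7 11 3 8)| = 7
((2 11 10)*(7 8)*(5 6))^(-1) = (2 10 11)(5 6)(7 8)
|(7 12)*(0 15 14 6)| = 4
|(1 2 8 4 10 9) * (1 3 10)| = |(1 2 8 4)(3 10 9)| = 12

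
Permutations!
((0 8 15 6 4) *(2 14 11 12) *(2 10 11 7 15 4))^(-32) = (0 8 4)(2 15 14 6 7)(10 11 12)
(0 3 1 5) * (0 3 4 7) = (0 4 7)(1 5 3) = [4, 5, 2, 1, 7, 3, 6, 0]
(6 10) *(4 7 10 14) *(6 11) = (4 7 10 11 6 14) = [0, 1, 2, 3, 7, 5, 14, 10, 8, 9, 11, 6, 12, 13, 4]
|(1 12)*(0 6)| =2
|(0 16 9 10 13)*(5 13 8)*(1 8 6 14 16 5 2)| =15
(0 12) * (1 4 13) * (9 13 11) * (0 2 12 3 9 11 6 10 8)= (0 3 9 13 1 4 6 10 8)(2 12)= [3, 4, 12, 9, 6, 5, 10, 7, 0, 13, 8, 11, 2, 1]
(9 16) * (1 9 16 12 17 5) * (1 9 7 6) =(1 7 6)(5 9 12 17) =[0, 7, 2, 3, 4, 9, 1, 6, 8, 12, 10, 11, 17, 13, 14, 15, 16, 5]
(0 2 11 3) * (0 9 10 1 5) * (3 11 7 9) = (11)(0 2 7 9 10 1 5) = [2, 5, 7, 3, 4, 0, 6, 9, 8, 10, 1, 11]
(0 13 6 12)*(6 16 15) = (0 13 16 15 6 12) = [13, 1, 2, 3, 4, 5, 12, 7, 8, 9, 10, 11, 0, 16, 14, 6, 15]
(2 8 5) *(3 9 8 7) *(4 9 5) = (2 7 3 5)(4 9 8) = [0, 1, 7, 5, 9, 2, 6, 3, 4, 8]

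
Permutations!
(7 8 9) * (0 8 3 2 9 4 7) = (0 8 4 7 3 2 9) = [8, 1, 9, 2, 7, 5, 6, 3, 4, 0]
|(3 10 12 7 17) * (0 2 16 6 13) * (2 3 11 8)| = |(0 3 10 12 7 17 11 8 2 16 6 13)| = 12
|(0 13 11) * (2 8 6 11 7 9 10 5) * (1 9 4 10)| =10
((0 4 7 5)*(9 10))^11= (0 5 7 4)(9 10)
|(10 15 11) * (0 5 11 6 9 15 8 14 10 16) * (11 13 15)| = |(0 5 13 15 6 9 11 16)(8 14 10)| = 24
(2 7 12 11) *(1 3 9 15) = (1 3 9 15)(2 7 12 11) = [0, 3, 7, 9, 4, 5, 6, 12, 8, 15, 10, 2, 11, 13, 14, 1]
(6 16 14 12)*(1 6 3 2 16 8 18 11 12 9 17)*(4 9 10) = (1 6 8 18 11 12 3 2 16 14 10 4 9 17) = [0, 6, 16, 2, 9, 5, 8, 7, 18, 17, 4, 12, 3, 13, 10, 15, 14, 1, 11]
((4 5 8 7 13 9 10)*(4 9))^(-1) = (4 13 7 8 5)(9 10)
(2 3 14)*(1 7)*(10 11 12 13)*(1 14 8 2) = [0, 7, 3, 8, 4, 5, 6, 14, 2, 9, 11, 12, 13, 10, 1] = (1 7 14)(2 3 8)(10 11 12 13)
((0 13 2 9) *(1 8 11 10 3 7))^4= (13)(1 3 11)(7 10 8)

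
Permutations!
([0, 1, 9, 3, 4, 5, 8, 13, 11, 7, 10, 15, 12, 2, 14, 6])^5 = [0, 1, 9, 3, 4, 5, 8, 13, 11, 7, 10, 15, 12, 2, 14, 6]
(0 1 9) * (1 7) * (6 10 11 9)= [7, 6, 2, 3, 4, 5, 10, 1, 8, 0, 11, 9]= (0 7 1 6 10 11 9)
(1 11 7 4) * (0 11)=(0 11 7 4 1)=[11, 0, 2, 3, 1, 5, 6, 4, 8, 9, 10, 7]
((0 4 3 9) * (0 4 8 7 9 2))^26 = ((0 8 7 9 4 3 2))^26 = (0 3 9 8 2 4 7)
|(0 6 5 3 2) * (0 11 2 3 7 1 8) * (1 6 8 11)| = |(0 8)(1 11 2)(5 7 6)| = 6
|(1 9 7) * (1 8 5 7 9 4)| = 6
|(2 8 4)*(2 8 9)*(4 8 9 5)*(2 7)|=5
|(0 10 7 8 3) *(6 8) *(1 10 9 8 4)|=|(0 9 8 3)(1 10 7 6 4)|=20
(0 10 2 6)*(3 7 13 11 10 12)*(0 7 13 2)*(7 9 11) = [12, 1, 6, 13, 4, 5, 9, 2, 8, 11, 0, 10, 3, 7] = (0 12 3 13 7 2 6 9 11 10)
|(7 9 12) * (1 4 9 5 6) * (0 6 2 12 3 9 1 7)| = |(0 6 7 5 2 12)(1 4)(3 9)| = 6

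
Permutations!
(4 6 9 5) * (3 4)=(3 4 6 9 5)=[0, 1, 2, 4, 6, 3, 9, 7, 8, 5]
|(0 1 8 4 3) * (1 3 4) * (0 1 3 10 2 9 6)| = 15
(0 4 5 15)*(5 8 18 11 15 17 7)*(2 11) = (0 4 8 18 2 11 15)(5 17 7) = [4, 1, 11, 3, 8, 17, 6, 5, 18, 9, 10, 15, 12, 13, 14, 0, 16, 7, 2]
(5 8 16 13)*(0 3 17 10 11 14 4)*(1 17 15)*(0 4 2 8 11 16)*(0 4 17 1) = (0 3 15)(2 8 4 17 10 16 13 5 11 14) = [3, 1, 8, 15, 17, 11, 6, 7, 4, 9, 16, 14, 12, 5, 2, 0, 13, 10]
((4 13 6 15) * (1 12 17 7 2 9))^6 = ((1 12 17 7 2 9)(4 13 6 15))^6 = (17)(4 6)(13 15)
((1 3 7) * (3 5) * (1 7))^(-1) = (7)(1 3 5)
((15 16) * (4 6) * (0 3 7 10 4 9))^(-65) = (0 6 10 3 9 4 7)(15 16)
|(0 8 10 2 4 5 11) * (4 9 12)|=9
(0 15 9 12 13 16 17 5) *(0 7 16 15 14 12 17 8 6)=(0 14 12 13 15 9 17 5 7 16 8 6)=[14, 1, 2, 3, 4, 7, 0, 16, 6, 17, 10, 11, 13, 15, 12, 9, 8, 5]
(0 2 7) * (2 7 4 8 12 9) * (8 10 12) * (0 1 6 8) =[7, 6, 4, 3, 10, 5, 8, 1, 0, 2, 12, 11, 9] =(0 7 1 6 8)(2 4 10 12 9)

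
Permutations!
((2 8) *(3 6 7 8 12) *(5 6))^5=(2 7 5 12 8 6 3)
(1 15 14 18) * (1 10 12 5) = (1 15 14 18 10 12 5) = [0, 15, 2, 3, 4, 1, 6, 7, 8, 9, 12, 11, 5, 13, 18, 14, 16, 17, 10]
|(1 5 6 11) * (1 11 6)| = |(11)(1 5)| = 2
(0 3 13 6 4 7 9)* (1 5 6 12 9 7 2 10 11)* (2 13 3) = (0 2 10 11 1 5 6 4 13 12 9) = [2, 5, 10, 3, 13, 6, 4, 7, 8, 0, 11, 1, 9, 12]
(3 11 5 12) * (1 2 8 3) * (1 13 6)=(1 2 8 3 11 5 12 13 6)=[0, 2, 8, 11, 4, 12, 1, 7, 3, 9, 10, 5, 13, 6]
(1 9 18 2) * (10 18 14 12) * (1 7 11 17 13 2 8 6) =[0, 9, 7, 3, 4, 5, 1, 11, 6, 14, 18, 17, 10, 2, 12, 15, 16, 13, 8] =(1 9 14 12 10 18 8 6)(2 7 11 17 13)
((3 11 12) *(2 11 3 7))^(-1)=(2 7 12 11)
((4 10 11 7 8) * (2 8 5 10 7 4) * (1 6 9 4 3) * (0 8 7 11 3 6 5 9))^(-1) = ((0 8 2 7 9 4 11 6)(1 5 10 3))^(-1) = (0 6 11 4 9 7 2 8)(1 3 10 5)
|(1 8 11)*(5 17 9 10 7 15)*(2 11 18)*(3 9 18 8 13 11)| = |(1 13 11)(2 3 9 10 7 15 5 17 18)| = 9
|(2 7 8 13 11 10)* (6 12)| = |(2 7 8 13 11 10)(6 12)| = 6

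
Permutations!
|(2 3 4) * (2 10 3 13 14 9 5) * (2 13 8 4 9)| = 9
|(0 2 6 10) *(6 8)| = |(0 2 8 6 10)| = 5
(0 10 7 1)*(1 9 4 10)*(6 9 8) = [1, 0, 2, 3, 10, 5, 9, 8, 6, 4, 7] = (0 1)(4 10 7 8 6 9)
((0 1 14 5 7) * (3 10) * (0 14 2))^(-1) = (0 2 1)(3 10)(5 14 7)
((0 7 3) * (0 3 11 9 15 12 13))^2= (0 11 15 13 7 9 12)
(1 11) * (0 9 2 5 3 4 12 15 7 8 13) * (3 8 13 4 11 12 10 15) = (0 9 2 5 8 4 10 15 7 13)(1 12 3 11) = [9, 12, 5, 11, 10, 8, 6, 13, 4, 2, 15, 1, 3, 0, 14, 7]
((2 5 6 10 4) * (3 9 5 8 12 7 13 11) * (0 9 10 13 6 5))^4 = (2 6 10 12 11)(3 8 13 4 7)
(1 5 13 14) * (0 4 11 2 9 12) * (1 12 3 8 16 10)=(0 4 11 2 9 3 8 16 10 1 5 13 14 12)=[4, 5, 9, 8, 11, 13, 6, 7, 16, 3, 1, 2, 0, 14, 12, 15, 10]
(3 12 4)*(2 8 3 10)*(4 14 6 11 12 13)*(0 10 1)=[10, 0, 8, 13, 1, 5, 11, 7, 3, 9, 2, 12, 14, 4, 6]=(0 10 2 8 3 13 4 1)(6 11 12 14)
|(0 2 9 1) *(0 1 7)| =4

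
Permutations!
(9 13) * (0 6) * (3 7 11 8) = [6, 1, 2, 7, 4, 5, 0, 11, 3, 13, 10, 8, 12, 9] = (0 6)(3 7 11 8)(9 13)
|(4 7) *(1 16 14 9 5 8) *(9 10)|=|(1 16 14 10 9 5 8)(4 7)|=14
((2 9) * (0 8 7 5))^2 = (9)(0 7)(5 8)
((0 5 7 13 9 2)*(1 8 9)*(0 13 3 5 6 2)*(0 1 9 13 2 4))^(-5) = ((0 6 4)(1 8 13 9)(3 5 7))^(-5) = (0 6 4)(1 9 13 8)(3 5 7)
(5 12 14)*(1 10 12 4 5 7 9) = (1 10 12 14 7 9)(4 5) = [0, 10, 2, 3, 5, 4, 6, 9, 8, 1, 12, 11, 14, 13, 7]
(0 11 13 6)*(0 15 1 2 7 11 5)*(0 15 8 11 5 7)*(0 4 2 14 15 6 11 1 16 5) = (0 7)(1 14 15 16 5 6 8)(2 4)(11 13) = [7, 14, 4, 3, 2, 6, 8, 0, 1, 9, 10, 13, 12, 11, 15, 16, 5]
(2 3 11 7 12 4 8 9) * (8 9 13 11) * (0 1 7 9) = (0 1 7 12 4)(2 3 8 13 11 9) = [1, 7, 3, 8, 0, 5, 6, 12, 13, 2, 10, 9, 4, 11]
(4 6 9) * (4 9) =(9)(4 6) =[0, 1, 2, 3, 6, 5, 4, 7, 8, 9]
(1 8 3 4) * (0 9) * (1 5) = (0 9)(1 8 3 4 5) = [9, 8, 2, 4, 5, 1, 6, 7, 3, 0]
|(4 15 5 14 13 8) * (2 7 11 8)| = |(2 7 11 8 4 15 5 14 13)| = 9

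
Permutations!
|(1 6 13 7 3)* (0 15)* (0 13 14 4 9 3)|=|(0 15 13 7)(1 6 14 4 9 3)|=12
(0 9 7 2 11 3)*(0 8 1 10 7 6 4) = (0 9 6 4)(1 10 7 2 11 3 8) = [9, 10, 11, 8, 0, 5, 4, 2, 1, 6, 7, 3]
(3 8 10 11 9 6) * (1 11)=(1 11 9 6 3 8 10)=[0, 11, 2, 8, 4, 5, 3, 7, 10, 6, 1, 9]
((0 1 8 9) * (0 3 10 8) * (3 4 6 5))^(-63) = ((0 1)(3 10 8 9 4 6 5))^(-63) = (10)(0 1)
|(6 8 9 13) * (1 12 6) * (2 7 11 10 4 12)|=11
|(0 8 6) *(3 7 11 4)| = 12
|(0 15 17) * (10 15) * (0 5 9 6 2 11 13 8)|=11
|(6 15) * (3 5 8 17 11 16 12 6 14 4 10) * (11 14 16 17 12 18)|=13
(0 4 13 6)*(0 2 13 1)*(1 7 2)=(0 4 7 2 13 6 1)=[4, 0, 13, 3, 7, 5, 1, 2, 8, 9, 10, 11, 12, 6]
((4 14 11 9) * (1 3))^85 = (1 3)(4 14 11 9)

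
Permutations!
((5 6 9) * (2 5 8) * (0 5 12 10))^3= (0 9 12 5 8 10 6 2)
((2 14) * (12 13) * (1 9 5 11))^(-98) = (14)(1 5)(9 11)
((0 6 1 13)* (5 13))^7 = ((0 6 1 5 13))^7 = (0 1 13 6 5)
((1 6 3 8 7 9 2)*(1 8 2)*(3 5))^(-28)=(1 2)(3 9)(5 7)(6 8)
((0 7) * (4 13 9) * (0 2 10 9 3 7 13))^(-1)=((0 13 3 7 2 10 9 4))^(-1)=(0 4 9 10 2 7 3 13)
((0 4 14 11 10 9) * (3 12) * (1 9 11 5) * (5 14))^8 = (14)(0 1 4 9 5)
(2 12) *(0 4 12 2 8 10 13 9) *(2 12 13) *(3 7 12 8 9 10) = (0 4 13 10 2 8 3 7 12 9) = [4, 1, 8, 7, 13, 5, 6, 12, 3, 0, 2, 11, 9, 10]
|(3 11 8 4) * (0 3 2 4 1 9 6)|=14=|(0 3 11 8 1 9 6)(2 4)|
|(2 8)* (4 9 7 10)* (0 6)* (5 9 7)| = 6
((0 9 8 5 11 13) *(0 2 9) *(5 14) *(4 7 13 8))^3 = (2 7 9 13 4)(5 14 8 11) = ((2 9 4 7 13)(5 11 8 14))^3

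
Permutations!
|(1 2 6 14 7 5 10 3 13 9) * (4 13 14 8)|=35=|(1 2 6 8 4 13 9)(3 14 7 5 10)|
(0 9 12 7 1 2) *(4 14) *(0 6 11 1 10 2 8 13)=(0 9 12 7 10 2 6 11 1 8 13)(4 14)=[9, 8, 6, 3, 14, 5, 11, 10, 13, 12, 2, 1, 7, 0, 4]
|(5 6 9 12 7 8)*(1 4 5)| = |(1 4 5 6 9 12 7 8)| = 8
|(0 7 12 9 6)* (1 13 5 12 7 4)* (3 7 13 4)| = |(0 3 7 13 5 12 9 6)(1 4)| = 8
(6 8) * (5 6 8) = [0, 1, 2, 3, 4, 6, 5, 7, 8] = (8)(5 6)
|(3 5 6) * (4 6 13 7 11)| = |(3 5 13 7 11 4 6)| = 7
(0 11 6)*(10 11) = (0 10 11 6) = [10, 1, 2, 3, 4, 5, 0, 7, 8, 9, 11, 6]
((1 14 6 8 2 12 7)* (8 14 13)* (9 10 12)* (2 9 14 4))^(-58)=((1 13 8 9 10 12 7)(2 14 6 4))^(-58)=(1 12 9 13 7 10 8)(2 6)(4 14)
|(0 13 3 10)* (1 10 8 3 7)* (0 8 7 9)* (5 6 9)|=|(0 13 5 6 9)(1 10 8 3 7)|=5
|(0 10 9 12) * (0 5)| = |(0 10 9 12 5)| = 5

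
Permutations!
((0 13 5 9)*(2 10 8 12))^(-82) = (0 5)(2 8)(9 13)(10 12)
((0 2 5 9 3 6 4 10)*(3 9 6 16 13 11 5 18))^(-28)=(0 13 10 16 4 3 6 18 5 2 11)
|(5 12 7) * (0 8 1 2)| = |(0 8 1 2)(5 12 7)| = 12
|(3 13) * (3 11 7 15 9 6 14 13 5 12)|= |(3 5 12)(6 14 13 11 7 15 9)|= 21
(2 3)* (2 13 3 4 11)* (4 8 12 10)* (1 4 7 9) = [0, 4, 8, 13, 11, 5, 6, 9, 12, 1, 7, 2, 10, 3] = (1 4 11 2 8 12 10 7 9)(3 13)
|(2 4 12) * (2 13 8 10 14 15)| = 8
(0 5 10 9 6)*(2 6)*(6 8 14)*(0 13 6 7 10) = (0 5)(2 8 14 7 10 9)(6 13) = [5, 1, 8, 3, 4, 0, 13, 10, 14, 2, 9, 11, 12, 6, 7]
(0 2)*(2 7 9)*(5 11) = [7, 1, 0, 3, 4, 11, 6, 9, 8, 2, 10, 5] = (0 7 9 2)(5 11)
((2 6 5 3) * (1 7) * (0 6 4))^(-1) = (0 4 2 3 5 6)(1 7)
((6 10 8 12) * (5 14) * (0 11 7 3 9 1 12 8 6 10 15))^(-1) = ((0 11 7 3 9 1 12 10 6 15)(5 14))^(-1) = (0 15 6 10 12 1 9 3 7 11)(5 14)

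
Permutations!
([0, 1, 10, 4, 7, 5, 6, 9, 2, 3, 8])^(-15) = [0, 1, 2, 4, 7, 5, 6, 9, 8, 3, 10]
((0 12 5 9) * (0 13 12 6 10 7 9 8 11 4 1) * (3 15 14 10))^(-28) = (0 3 14 7 13 5 11 1 6 15 10 9 12 8 4)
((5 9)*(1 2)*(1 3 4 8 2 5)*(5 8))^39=(1 4 8 5 2 9 3)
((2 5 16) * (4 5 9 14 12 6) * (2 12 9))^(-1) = ((4 5 16 12 6)(9 14))^(-1) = (4 6 12 16 5)(9 14)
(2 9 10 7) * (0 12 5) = (0 12 5)(2 9 10 7) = [12, 1, 9, 3, 4, 0, 6, 2, 8, 10, 7, 11, 5]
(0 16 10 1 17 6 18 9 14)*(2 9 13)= (0 16 10 1 17 6 18 13 2 9 14)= [16, 17, 9, 3, 4, 5, 18, 7, 8, 14, 1, 11, 12, 2, 0, 15, 10, 6, 13]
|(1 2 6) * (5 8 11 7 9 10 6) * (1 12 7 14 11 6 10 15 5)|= 14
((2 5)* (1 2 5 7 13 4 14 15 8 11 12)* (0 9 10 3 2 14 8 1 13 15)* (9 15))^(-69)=((0 15 1 14)(2 7 9 10 3)(4 8 11 12 13))^(-69)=(0 14 1 15)(2 7 9 10 3)(4 8 11 12 13)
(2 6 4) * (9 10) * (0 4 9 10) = (10)(0 4 2 6 9) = [4, 1, 6, 3, 2, 5, 9, 7, 8, 0, 10]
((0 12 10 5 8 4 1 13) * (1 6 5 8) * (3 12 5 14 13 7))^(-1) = (0 13 14 6 4 8 10 12 3 7 1 5)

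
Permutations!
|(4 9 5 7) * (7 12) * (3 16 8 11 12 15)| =|(3 16 8 11 12 7 4 9 5 15)| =10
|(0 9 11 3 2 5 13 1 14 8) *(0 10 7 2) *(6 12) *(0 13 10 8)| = 28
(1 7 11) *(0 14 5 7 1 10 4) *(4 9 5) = (0 14 4)(5 7 11 10 9) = [14, 1, 2, 3, 0, 7, 6, 11, 8, 5, 9, 10, 12, 13, 4]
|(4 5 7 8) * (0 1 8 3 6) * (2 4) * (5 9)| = |(0 1 8 2 4 9 5 7 3 6)| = 10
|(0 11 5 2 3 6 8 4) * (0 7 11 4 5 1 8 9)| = |(0 4 7 11 1 8 5 2 3 6 9)| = 11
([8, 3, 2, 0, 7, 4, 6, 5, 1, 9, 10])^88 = [0, 1, 2, 3, 7, 4, 6, 5, 8, 9, 10]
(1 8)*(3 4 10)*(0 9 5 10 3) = (0 9 5 10)(1 8)(3 4) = [9, 8, 2, 4, 3, 10, 6, 7, 1, 5, 0]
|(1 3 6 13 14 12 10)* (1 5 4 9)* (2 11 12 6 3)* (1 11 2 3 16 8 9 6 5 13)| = 13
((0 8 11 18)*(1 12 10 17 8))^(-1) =((0 1 12 10 17 8 11 18))^(-1) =(0 18 11 8 17 10 12 1)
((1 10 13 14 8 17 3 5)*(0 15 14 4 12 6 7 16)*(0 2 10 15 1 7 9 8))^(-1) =(0 14 15 1)(2 16 7 5 3 17 8 9 6 12 4 13 10)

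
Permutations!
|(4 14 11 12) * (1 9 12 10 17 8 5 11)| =|(1 9 12 4 14)(5 11 10 17 8)| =5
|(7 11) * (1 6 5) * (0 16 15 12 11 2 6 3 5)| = 24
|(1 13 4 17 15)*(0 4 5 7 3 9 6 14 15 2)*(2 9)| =13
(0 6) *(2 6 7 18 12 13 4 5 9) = (0 7 18 12 13 4 5 9 2 6) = [7, 1, 6, 3, 5, 9, 0, 18, 8, 2, 10, 11, 13, 4, 14, 15, 16, 17, 12]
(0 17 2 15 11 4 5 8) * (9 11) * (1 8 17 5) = (0 5 17 2 15 9 11 4 1 8) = [5, 8, 15, 3, 1, 17, 6, 7, 0, 11, 10, 4, 12, 13, 14, 9, 16, 2]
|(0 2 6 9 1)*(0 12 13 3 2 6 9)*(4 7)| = |(0 6)(1 12 13 3 2 9)(4 7)| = 6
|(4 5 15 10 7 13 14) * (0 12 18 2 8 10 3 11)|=|(0 12 18 2 8 10 7 13 14 4 5 15 3 11)|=14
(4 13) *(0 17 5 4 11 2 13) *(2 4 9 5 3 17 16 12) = (0 16 12 2 13 11 4)(3 17)(5 9) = [16, 1, 13, 17, 0, 9, 6, 7, 8, 5, 10, 4, 2, 11, 14, 15, 12, 3]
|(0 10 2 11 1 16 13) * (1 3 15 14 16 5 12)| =|(0 10 2 11 3 15 14 16 13)(1 5 12)| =9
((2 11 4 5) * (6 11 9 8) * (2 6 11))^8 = ((2 9 8 11 4 5 6))^8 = (2 9 8 11 4 5 6)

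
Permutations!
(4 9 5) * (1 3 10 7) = (1 3 10 7)(4 9 5) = [0, 3, 2, 10, 9, 4, 6, 1, 8, 5, 7]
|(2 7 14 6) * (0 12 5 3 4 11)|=|(0 12 5 3 4 11)(2 7 14 6)|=12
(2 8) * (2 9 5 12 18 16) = [0, 1, 8, 3, 4, 12, 6, 7, 9, 5, 10, 11, 18, 13, 14, 15, 2, 17, 16] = (2 8 9 5 12 18 16)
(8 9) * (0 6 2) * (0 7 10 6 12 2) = (0 12 2 7 10 6)(8 9) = [12, 1, 7, 3, 4, 5, 0, 10, 9, 8, 6, 11, 2]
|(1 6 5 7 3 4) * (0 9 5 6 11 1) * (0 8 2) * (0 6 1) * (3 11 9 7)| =24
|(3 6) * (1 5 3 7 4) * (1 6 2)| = 12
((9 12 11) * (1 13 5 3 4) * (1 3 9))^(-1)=(1 11 12 9 5 13)(3 4)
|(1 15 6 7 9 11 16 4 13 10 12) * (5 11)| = |(1 15 6 7 9 5 11 16 4 13 10 12)| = 12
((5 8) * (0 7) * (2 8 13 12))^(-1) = (0 7)(2 12 13 5 8)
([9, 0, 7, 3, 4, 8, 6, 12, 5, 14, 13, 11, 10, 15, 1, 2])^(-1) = (0 1 14 9)(2 15 13 10 12 7)(5 8)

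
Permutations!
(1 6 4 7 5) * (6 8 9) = [0, 8, 2, 3, 7, 1, 4, 5, 9, 6] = (1 8 9 6 4 7 5)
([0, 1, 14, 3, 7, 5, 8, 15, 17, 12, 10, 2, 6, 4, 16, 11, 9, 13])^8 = (2 13 9 15 8 14 4 12 11 17 16 7 6)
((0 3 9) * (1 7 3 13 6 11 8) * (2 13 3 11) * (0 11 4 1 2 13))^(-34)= (13)(0 9 8)(1 4 7)(2 3 11)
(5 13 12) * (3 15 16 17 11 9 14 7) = (3 15 16 17 11 9 14 7)(5 13 12) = [0, 1, 2, 15, 4, 13, 6, 3, 8, 14, 10, 9, 5, 12, 7, 16, 17, 11]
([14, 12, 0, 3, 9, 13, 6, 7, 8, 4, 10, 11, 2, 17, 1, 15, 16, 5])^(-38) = (0 1 2 14 12)(5 13 17)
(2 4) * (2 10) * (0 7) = (0 7)(2 4 10) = [7, 1, 4, 3, 10, 5, 6, 0, 8, 9, 2]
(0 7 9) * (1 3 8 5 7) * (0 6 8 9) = [1, 3, 2, 9, 4, 7, 8, 0, 5, 6] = (0 1 3 9 6 8 5 7)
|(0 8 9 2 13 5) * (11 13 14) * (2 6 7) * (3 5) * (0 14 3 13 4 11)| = |(0 8 9 6 7 2 3 5 14)(4 11)| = 18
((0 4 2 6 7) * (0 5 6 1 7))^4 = ((0 4 2 1 7 5 6))^4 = (0 7 4 5 2 6 1)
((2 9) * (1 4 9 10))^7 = ((1 4 9 2 10))^7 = (1 9 10 4 2)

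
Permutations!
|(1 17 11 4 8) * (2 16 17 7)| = |(1 7 2 16 17 11 4 8)| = 8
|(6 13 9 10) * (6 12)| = 5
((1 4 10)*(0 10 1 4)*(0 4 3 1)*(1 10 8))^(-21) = (0 4 1 8)(3 10)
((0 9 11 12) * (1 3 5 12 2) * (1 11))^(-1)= ((0 9 1 3 5 12)(2 11))^(-1)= (0 12 5 3 1 9)(2 11)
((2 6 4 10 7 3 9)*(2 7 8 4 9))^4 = ((2 6 9 7 3)(4 10 8))^4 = (2 3 7 9 6)(4 10 8)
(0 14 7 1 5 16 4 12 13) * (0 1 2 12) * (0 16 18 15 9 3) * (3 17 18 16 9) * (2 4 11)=(0 14 7 4 9 17 18 15 3)(1 5 16 11 2 12 13)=[14, 5, 12, 0, 9, 16, 6, 4, 8, 17, 10, 2, 13, 1, 7, 3, 11, 18, 15]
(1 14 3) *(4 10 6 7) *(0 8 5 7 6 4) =[8, 14, 2, 1, 10, 7, 6, 0, 5, 9, 4, 11, 12, 13, 3] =(0 8 5 7)(1 14 3)(4 10)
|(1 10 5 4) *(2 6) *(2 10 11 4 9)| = 15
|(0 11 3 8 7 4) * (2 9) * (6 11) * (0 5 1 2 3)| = |(0 6 11)(1 2 9 3 8 7 4 5)| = 24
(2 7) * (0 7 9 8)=[7, 1, 9, 3, 4, 5, 6, 2, 0, 8]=(0 7 2 9 8)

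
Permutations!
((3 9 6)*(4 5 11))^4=(3 9 6)(4 5 11)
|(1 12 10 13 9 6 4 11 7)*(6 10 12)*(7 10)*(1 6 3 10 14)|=|(1 3 10 13 9 7 6 4 11 14)|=10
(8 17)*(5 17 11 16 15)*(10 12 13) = (5 17 8 11 16 15)(10 12 13) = [0, 1, 2, 3, 4, 17, 6, 7, 11, 9, 12, 16, 13, 10, 14, 5, 15, 8]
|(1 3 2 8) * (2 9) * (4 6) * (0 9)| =6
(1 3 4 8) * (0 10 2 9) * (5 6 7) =(0 10 2 9)(1 3 4 8)(5 6 7) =[10, 3, 9, 4, 8, 6, 7, 5, 1, 0, 2]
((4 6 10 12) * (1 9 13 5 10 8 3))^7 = (1 6 10 9 8 12 13 3 4 5)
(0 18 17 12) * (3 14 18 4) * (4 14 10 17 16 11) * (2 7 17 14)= (0 2 7 17 12)(3 10 14 18 16 11 4)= [2, 1, 7, 10, 3, 5, 6, 17, 8, 9, 14, 4, 0, 13, 18, 15, 11, 12, 16]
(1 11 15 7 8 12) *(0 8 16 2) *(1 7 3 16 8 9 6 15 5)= [9, 11, 0, 16, 4, 1, 15, 8, 12, 6, 10, 5, 7, 13, 14, 3, 2]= (0 9 6 15 3 16 2)(1 11 5)(7 8 12)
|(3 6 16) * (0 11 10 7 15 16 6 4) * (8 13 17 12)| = 8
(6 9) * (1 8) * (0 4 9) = [4, 8, 2, 3, 9, 5, 0, 7, 1, 6] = (0 4 9 6)(1 8)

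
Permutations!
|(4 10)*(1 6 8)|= |(1 6 8)(4 10)|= 6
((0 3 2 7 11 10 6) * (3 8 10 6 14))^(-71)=(0 8 10 14 3 2 7 11 6)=((0 8 10 14 3 2 7 11 6))^(-71)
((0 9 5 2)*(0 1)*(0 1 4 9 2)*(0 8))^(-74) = (0 5 4)(2 8 9)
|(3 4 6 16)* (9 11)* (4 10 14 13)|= |(3 10 14 13 4 6 16)(9 11)|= 14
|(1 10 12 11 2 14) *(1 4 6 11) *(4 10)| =|(1 4 6 11 2 14 10 12)| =8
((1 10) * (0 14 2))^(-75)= (14)(1 10)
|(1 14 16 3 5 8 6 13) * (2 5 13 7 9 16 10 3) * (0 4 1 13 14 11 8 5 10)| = 13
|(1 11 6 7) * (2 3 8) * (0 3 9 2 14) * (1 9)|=|(0 3 8 14)(1 11 6 7 9 2)|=12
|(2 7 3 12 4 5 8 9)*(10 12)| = 9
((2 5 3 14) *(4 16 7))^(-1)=(2 14 3 5)(4 7 16)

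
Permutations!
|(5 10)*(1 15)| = |(1 15)(5 10)| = 2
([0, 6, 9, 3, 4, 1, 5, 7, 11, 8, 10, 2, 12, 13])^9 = [0, 1, 9, 3, 4, 5, 6, 7, 11, 8, 10, 2, 12, 13]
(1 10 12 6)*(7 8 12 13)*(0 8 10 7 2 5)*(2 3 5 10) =(0 8 12 6 1 7 2 10 13 3 5) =[8, 7, 10, 5, 4, 0, 1, 2, 12, 9, 13, 11, 6, 3]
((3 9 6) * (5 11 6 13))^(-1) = (3 6 11 5 13 9)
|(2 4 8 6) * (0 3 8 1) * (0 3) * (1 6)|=|(1 3 8)(2 4 6)|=3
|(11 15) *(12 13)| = |(11 15)(12 13)| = 2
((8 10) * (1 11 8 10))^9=((1 11 8))^9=(11)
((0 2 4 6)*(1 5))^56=((0 2 4 6)(1 5))^56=(6)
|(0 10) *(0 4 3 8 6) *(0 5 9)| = 8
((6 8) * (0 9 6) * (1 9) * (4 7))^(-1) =(0 8 6 9 1)(4 7)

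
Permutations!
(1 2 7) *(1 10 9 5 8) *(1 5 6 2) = [0, 1, 7, 3, 4, 8, 2, 10, 5, 6, 9] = (2 7 10 9 6)(5 8)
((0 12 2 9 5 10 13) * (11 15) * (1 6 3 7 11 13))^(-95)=((0 12 2 9 5 10 1 6 3 7 11 15 13))^(-95)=(0 7 10 12 11 1 2 15 6 9 13 3 5)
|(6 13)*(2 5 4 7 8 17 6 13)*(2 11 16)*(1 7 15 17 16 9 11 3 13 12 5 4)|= |(1 7 8 16 2 4 15 17 6 3 13 12 5)(9 11)|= 26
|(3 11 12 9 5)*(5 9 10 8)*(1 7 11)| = 8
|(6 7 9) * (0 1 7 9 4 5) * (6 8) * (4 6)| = 8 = |(0 1 7 6 9 8 4 5)|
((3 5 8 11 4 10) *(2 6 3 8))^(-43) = ((2 6 3 5)(4 10 8 11))^(-43) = (2 6 3 5)(4 10 8 11)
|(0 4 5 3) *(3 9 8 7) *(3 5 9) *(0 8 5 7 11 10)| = |(0 4 9 5 3 8 11 10)| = 8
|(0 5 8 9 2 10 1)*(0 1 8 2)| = |(0 5 2 10 8 9)| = 6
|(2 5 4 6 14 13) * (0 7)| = |(0 7)(2 5 4 6 14 13)| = 6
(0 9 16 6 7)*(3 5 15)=[9, 1, 2, 5, 4, 15, 7, 0, 8, 16, 10, 11, 12, 13, 14, 3, 6]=(0 9 16 6 7)(3 5 15)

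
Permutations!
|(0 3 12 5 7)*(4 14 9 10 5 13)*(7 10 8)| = 18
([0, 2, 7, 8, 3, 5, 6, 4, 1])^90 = (8)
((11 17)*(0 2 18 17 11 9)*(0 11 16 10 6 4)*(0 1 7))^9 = (0 4 16 17)(1 10 9 2)(6 11 18 7)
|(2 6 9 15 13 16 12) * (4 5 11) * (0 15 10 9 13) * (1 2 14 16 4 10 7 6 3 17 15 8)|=168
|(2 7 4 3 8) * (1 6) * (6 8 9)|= 8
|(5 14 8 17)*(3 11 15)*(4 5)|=15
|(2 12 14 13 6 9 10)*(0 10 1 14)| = |(0 10 2 12)(1 14 13 6 9)| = 20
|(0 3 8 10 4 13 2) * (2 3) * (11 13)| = 6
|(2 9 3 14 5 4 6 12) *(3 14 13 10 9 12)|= 8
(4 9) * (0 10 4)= (0 10 4 9)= [10, 1, 2, 3, 9, 5, 6, 7, 8, 0, 4]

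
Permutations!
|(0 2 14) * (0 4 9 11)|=|(0 2 14 4 9 11)|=6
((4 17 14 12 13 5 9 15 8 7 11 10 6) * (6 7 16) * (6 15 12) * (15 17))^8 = ((4 15 8 16 17 14 6)(5 9 12 13)(7 11 10))^8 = (4 15 8 16 17 14 6)(7 10 11)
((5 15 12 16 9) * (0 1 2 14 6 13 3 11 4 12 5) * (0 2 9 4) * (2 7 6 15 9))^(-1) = (0 11 3 13 6 7 9 5 15 14 2 1)(4 16 12) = ((0 1 2 14 15 5 9 7 6 13 3 11)(4 12 16))^(-1)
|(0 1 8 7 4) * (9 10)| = |(0 1 8 7 4)(9 10)| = 10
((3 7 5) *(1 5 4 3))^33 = (7)(1 5)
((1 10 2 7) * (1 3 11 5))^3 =(1 7 5 2 11 10 3)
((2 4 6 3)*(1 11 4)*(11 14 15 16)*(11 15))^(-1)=(1 2 3 6 4 11 14)(15 16)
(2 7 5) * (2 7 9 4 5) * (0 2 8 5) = (0 2 9 4)(5 7 8) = [2, 1, 9, 3, 0, 7, 6, 8, 5, 4]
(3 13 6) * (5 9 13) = (3 5 9 13 6) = [0, 1, 2, 5, 4, 9, 3, 7, 8, 13, 10, 11, 12, 6]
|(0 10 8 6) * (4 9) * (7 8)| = 10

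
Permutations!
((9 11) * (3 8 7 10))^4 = (11)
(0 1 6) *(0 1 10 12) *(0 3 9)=(0 10 12 3 9)(1 6)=[10, 6, 2, 9, 4, 5, 1, 7, 8, 0, 12, 11, 3]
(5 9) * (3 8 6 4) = (3 8 6 4)(5 9) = [0, 1, 2, 8, 3, 9, 4, 7, 6, 5]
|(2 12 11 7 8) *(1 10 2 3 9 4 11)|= 12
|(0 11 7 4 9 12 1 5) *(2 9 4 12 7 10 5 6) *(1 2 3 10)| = |(0 11 1 6 3 10 5)(2 9 7 12)| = 28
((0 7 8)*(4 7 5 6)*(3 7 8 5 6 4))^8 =(0 6 3 7 5 4 8)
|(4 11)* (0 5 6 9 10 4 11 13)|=7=|(0 5 6 9 10 4 13)|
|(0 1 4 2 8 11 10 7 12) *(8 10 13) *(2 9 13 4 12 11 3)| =9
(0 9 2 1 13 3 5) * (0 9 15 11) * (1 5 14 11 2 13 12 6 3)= (0 15 2 5 9 13 1 12 6 3 14 11)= [15, 12, 5, 14, 4, 9, 3, 7, 8, 13, 10, 0, 6, 1, 11, 2]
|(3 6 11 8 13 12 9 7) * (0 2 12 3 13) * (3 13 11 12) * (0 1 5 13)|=|(0 2 3 6 12 9 7 11 8 1 5 13)|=12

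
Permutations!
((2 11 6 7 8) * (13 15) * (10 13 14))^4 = ((2 11 6 7 8)(10 13 15 14))^4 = (15)(2 8 7 6 11)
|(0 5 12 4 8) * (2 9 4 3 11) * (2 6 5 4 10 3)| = 24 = |(0 4 8)(2 9 10 3 11 6 5 12)|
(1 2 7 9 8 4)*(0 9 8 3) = (0 9 3)(1 2 7 8 4) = [9, 2, 7, 0, 1, 5, 6, 8, 4, 3]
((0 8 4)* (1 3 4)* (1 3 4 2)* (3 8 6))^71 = (8)(0 4 1 2 3 6)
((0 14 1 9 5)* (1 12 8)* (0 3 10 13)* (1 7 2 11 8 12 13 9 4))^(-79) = (0 13 14)(1 4)(2 11 8 7)(3 10 9 5)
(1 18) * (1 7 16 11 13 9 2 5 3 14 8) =(1 18 7 16 11 13 9 2 5 3 14 8) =[0, 18, 5, 14, 4, 3, 6, 16, 1, 2, 10, 13, 12, 9, 8, 15, 11, 17, 7]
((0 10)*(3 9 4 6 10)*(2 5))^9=((0 3 9 4 6 10)(2 5))^9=(0 4)(2 5)(3 6)(9 10)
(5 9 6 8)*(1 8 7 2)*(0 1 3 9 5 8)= (0 1)(2 3 9 6 7)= [1, 0, 3, 9, 4, 5, 7, 2, 8, 6]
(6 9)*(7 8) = [0, 1, 2, 3, 4, 5, 9, 8, 7, 6] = (6 9)(7 8)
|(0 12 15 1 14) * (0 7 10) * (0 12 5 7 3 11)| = |(0 5 7 10 12 15 1 14 3 11)| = 10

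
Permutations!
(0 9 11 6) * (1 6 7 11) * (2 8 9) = [2, 6, 8, 3, 4, 5, 0, 11, 9, 1, 10, 7] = (0 2 8 9 1 6)(7 11)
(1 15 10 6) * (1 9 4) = (1 15 10 6 9 4) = [0, 15, 2, 3, 1, 5, 9, 7, 8, 4, 6, 11, 12, 13, 14, 10]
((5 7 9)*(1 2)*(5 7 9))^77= (1 2)(5 7 9)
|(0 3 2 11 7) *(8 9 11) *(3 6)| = 8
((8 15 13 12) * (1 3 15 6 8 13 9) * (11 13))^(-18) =((1 3 15 9)(6 8)(11 13 12))^(-18) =(1 15)(3 9)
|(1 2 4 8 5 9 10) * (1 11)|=|(1 2 4 8 5 9 10 11)|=8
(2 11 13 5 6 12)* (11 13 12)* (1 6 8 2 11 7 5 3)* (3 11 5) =(1 6 7 3)(2 13 11 12 5 8) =[0, 6, 13, 1, 4, 8, 7, 3, 2, 9, 10, 12, 5, 11]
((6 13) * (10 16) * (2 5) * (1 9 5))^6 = ((1 9 5 2)(6 13)(10 16))^6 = (16)(1 5)(2 9)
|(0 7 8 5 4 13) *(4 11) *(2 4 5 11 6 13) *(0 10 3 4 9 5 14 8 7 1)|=24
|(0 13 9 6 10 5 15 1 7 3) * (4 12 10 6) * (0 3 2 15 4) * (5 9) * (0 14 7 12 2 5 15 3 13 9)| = 13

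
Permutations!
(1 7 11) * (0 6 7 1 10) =[6, 1, 2, 3, 4, 5, 7, 11, 8, 9, 0, 10] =(0 6 7 11 10)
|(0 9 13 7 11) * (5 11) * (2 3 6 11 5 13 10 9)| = 10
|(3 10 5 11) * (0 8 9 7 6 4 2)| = 28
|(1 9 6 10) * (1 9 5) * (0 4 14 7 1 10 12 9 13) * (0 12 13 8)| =|(0 4 14 7 1 5 10 8)(6 13 12 9)| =8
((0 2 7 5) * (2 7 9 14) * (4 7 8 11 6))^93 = (14)(0 11 4 5 8 6 7)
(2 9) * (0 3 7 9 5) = [3, 1, 5, 7, 4, 0, 6, 9, 8, 2] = (0 3 7 9 2 5)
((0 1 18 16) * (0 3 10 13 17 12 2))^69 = (0 2 12 17 13 10 3 16 18 1)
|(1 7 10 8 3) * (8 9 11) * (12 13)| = 14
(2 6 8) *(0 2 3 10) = (0 2 6 8 3 10) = [2, 1, 6, 10, 4, 5, 8, 7, 3, 9, 0]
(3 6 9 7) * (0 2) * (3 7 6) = (0 2)(6 9) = [2, 1, 0, 3, 4, 5, 9, 7, 8, 6]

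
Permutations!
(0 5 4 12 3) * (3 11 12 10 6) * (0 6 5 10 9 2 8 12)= (0 10 5 4 9 2 8 12 11)(3 6)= [10, 1, 8, 6, 9, 4, 3, 7, 12, 2, 5, 0, 11]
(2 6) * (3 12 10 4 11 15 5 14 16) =(2 6)(3 12 10 4 11 15 5 14 16) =[0, 1, 6, 12, 11, 14, 2, 7, 8, 9, 4, 15, 10, 13, 16, 5, 3]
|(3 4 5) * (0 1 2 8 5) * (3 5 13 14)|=8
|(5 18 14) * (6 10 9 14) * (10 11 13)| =8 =|(5 18 6 11 13 10 9 14)|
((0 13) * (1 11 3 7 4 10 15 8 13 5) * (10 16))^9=(0 15 4 11)(1 13 10 7)(3 5 8 16)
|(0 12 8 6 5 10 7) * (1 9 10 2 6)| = |(0 12 8 1 9 10 7)(2 6 5)| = 21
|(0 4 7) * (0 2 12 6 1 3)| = |(0 4 7 2 12 6 1 3)| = 8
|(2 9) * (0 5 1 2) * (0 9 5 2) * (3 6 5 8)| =7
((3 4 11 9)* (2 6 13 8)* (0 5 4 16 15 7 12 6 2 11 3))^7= (0 12 5 6 4 13 3 8 16 11 15 9 7)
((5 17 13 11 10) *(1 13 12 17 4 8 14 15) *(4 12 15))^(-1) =(1 15 17 12 5 10 11 13)(4 14 8)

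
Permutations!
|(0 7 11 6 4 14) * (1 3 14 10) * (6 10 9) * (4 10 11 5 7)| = 8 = |(0 4 9 6 10 1 3 14)(5 7)|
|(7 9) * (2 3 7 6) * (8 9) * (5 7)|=|(2 3 5 7 8 9 6)|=7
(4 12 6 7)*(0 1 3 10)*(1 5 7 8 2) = [5, 3, 1, 10, 12, 7, 8, 4, 2, 9, 0, 11, 6] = (0 5 7 4 12 6 8 2 1 3 10)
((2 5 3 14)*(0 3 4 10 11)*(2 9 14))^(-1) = (0 11 10 4 5 2 3)(9 14)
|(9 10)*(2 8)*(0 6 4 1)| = 4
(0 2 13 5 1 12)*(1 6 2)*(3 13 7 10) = (0 1 12)(2 7 10 3 13 5 6) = [1, 12, 7, 13, 4, 6, 2, 10, 8, 9, 3, 11, 0, 5]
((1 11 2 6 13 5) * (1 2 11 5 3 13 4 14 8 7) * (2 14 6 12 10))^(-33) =(1 14 7 5 8)(3 13)(4 6)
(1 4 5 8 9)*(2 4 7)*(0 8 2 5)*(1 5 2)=(0 8 9 5 1 7 2 4)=[8, 7, 4, 3, 0, 1, 6, 2, 9, 5]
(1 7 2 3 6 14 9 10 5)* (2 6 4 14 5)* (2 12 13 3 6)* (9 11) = (1 7 2 6 5)(3 4 14 11 9 10 12 13) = [0, 7, 6, 4, 14, 1, 5, 2, 8, 10, 12, 9, 13, 3, 11]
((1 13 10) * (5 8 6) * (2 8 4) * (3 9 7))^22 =(1 13 10)(2 6 4 8 5)(3 9 7)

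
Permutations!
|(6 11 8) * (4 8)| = 4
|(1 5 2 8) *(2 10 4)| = |(1 5 10 4 2 8)| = 6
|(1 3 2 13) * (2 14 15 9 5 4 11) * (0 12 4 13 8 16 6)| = |(0 12 4 11 2 8 16 6)(1 3 14 15 9 5 13)| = 56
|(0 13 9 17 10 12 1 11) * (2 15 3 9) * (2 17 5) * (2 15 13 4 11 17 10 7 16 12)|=60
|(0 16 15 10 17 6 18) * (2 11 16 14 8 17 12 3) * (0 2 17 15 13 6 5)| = 18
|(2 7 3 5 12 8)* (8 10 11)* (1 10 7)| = |(1 10 11 8 2)(3 5 12 7)| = 20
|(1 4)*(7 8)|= |(1 4)(7 8)|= 2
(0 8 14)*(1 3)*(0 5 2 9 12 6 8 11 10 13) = (0 11 10 13)(1 3)(2 9 12 6 8 14 5) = [11, 3, 9, 1, 4, 2, 8, 7, 14, 12, 13, 10, 6, 0, 5]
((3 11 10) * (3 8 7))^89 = (3 7 8 10 11)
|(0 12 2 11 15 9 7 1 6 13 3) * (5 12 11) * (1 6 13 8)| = 30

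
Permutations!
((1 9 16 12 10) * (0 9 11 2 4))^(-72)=(16)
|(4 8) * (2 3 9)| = |(2 3 9)(4 8)| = 6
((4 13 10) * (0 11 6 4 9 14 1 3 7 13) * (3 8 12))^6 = (0 6)(1 10 3)(4 11)(7 8 9)(12 14 13)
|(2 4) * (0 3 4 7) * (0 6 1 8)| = |(0 3 4 2 7 6 1 8)| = 8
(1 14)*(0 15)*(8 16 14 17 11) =(0 15)(1 17 11 8 16 14) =[15, 17, 2, 3, 4, 5, 6, 7, 16, 9, 10, 8, 12, 13, 1, 0, 14, 11]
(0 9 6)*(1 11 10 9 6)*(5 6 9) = [9, 11, 2, 3, 4, 6, 0, 7, 8, 1, 5, 10] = (0 9 1 11 10 5 6)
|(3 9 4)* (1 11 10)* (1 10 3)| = 5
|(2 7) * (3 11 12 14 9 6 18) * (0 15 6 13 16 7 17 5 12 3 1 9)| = |(0 15 6 18 1 9 13 16 7 2 17 5 12 14)(3 11)| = 14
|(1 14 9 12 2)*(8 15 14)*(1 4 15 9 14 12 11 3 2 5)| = |(1 8 9 11 3 2 4 15 12 5)| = 10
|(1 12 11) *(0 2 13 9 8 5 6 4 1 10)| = 12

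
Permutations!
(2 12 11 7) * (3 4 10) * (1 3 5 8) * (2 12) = (1 3 4 10 5 8)(7 12 11) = [0, 3, 2, 4, 10, 8, 6, 12, 1, 9, 5, 7, 11]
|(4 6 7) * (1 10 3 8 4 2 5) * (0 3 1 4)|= 30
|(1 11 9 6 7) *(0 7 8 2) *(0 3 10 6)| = 5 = |(0 7 1 11 9)(2 3 10 6 8)|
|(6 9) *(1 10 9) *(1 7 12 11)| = |(1 10 9 6 7 12 11)| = 7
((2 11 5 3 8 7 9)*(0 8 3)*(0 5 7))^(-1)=((0 8)(2 11 7 9))^(-1)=(0 8)(2 9 7 11)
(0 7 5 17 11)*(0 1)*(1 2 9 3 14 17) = [7, 0, 9, 14, 4, 1, 6, 5, 8, 3, 10, 2, 12, 13, 17, 15, 16, 11] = (0 7 5 1)(2 9 3 14 17 11)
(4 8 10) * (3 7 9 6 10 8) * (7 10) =[0, 1, 2, 10, 3, 5, 7, 9, 8, 6, 4] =(3 10 4)(6 7 9)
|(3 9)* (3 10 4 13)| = |(3 9 10 4 13)| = 5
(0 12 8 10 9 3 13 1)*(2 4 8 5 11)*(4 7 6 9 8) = [12, 0, 7, 13, 4, 11, 9, 6, 10, 3, 8, 2, 5, 1] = (0 12 5 11 2 7 6 9 3 13 1)(8 10)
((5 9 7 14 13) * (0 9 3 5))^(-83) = ((0 9 7 14 13)(3 5))^(-83) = (0 7 13 9 14)(3 5)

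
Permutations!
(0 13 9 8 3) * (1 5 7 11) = (0 13 9 8 3)(1 5 7 11) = [13, 5, 2, 0, 4, 7, 6, 11, 3, 8, 10, 1, 12, 9]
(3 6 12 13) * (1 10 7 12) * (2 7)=(1 10 2 7 12 13 3 6)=[0, 10, 7, 6, 4, 5, 1, 12, 8, 9, 2, 11, 13, 3]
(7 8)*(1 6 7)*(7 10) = (1 6 10 7 8) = [0, 6, 2, 3, 4, 5, 10, 8, 1, 9, 7]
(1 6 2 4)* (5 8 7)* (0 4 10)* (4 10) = (0 10)(1 6 2 4)(5 8 7) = [10, 6, 4, 3, 1, 8, 2, 5, 7, 9, 0]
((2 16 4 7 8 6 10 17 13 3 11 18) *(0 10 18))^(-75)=(0 13)(2 4 8 18 16 7 6)(3 10)(11 17)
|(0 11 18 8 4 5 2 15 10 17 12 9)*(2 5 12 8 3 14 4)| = 40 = |(0 11 18 3 14 4 12 9)(2 15 10 17 8)|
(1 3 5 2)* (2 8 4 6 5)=(1 3 2)(4 6 5 8)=[0, 3, 1, 2, 6, 8, 5, 7, 4]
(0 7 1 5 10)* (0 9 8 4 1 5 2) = (0 7 5 10 9 8 4 1 2) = [7, 2, 0, 3, 1, 10, 6, 5, 4, 8, 9]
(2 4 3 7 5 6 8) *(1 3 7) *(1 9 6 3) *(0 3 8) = (0 3 9 6)(2 4 7 5 8) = [3, 1, 4, 9, 7, 8, 0, 5, 2, 6]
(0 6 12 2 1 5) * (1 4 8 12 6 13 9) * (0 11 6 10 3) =(0 13 9 1 5 11 6 10 3)(2 4 8 12) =[13, 5, 4, 0, 8, 11, 10, 7, 12, 1, 3, 6, 2, 9]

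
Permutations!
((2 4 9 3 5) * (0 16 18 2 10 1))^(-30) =((0 16 18 2 4 9 3 5 10 1))^(-30) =(18)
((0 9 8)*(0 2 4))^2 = (0 8 4 9 2)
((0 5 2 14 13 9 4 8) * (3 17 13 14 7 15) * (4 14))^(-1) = (0 8 4 14 9 13 17 3 15 7 2 5)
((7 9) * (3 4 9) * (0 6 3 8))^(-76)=((0 6 3 4 9 7 8))^(-76)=(0 6 3 4 9 7 8)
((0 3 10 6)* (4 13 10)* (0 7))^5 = (0 6 13 3 7 10 4)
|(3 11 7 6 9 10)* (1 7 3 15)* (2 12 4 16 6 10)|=12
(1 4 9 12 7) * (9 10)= (1 4 10 9 12 7)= [0, 4, 2, 3, 10, 5, 6, 1, 8, 12, 9, 11, 7]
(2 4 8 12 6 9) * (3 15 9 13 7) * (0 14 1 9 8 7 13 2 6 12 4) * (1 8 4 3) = (0 14 8 3 15 4 7 1 9 6 2) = [14, 9, 0, 15, 7, 5, 2, 1, 3, 6, 10, 11, 12, 13, 8, 4]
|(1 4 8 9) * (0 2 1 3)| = |(0 2 1 4 8 9 3)| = 7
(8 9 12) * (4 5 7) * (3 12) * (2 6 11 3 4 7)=[0, 1, 6, 12, 5, 2, 11, 7, 9, 4, 10, 3, 8]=(2 6 11 3 12 8 9 4 5)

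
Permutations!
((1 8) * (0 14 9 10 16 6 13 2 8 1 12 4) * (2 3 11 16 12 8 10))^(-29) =((0 14 9 2 10 12 4)(3 11 16 6 13))^(-29) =(0 4 12 10 2 9 14)(3 11 16 6 13)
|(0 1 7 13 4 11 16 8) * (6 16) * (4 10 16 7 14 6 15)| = |(0 1 14 6 7 13 10 16 8)(4 11 15)| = 9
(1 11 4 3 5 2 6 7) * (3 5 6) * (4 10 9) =(1 11 10 9 4 5 2 3 6 7) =[0, 11, 3, 6, 5, 2, 7, 1, 8, 4, 9, 10]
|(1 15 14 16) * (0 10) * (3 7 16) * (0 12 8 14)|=10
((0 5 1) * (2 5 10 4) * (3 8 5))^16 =(10)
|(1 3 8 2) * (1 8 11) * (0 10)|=6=|(0 10)(1 3 11)(2 8)|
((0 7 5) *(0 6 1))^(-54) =(0 7 5 6 1)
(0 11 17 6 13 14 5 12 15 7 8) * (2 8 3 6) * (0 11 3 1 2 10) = [3, 2, 8, 6, 4, 12, 13, 1, 11, 9, 0, 17, 15, 14, 5, 7, 16, 10] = (0 3 6 13 14 5 12 15 7 1 2 8 11 17 10)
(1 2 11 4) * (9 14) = [0, 2, 11, 3, 1, 5, 6, 7, 8, 14, 10, 4, 12, 13, 9] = (1 2 11 4)(9 14)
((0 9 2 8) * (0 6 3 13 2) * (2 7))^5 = (0 9)(2 7 13 3 6 8)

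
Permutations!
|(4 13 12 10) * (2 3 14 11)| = 4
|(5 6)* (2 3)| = 2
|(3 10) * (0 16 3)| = |(0 16 3 10)| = 4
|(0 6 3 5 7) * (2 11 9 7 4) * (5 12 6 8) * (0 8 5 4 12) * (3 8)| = |(0 5 12 6 8 4 2 11 9 7 3)| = 11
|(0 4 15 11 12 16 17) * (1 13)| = 14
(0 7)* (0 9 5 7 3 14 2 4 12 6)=[3, 1, 4, 14, 12, 7, 0, 9, 8, 5, 10, 11, 6, 13, 2]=(0 3 14 2 4 12 6)(5 7 9)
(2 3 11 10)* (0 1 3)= [1, 3, 0, 11, 4, 5, 6, 7, 8, 9, 2, 10]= (0 1 3 11 10 2)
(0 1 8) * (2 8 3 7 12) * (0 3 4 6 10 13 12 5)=(0 1 4 6 10 13 12 2 8 3 7 5)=[1, 4, 8, 7, 6, 0, 10, 5, 3, 9, 13, 11, 2, 12]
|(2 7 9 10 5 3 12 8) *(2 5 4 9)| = |(2 7)(3 12 8 5)(4 9 10)| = 12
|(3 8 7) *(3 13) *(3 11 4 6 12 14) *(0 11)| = 10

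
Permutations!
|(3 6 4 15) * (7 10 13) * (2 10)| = |(2 10 13 7)(3 6 4 15)| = 4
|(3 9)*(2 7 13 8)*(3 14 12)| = 4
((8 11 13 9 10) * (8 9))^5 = (8 13 11)(9 10)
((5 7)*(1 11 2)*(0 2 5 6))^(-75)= (0 1 5 6 2 11 7)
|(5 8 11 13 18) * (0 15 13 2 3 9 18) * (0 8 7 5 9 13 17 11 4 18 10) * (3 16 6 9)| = 90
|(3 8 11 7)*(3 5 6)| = 6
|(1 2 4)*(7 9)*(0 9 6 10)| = |(0 9 7 6 10)(1 2 4)| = 15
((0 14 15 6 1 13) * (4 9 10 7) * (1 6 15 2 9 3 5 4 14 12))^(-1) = (15)(0 13 1 12)(2 14 7 10 9)(3 4 5)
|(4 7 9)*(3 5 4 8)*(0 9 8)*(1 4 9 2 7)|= 14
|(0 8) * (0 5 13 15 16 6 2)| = |(0 8 5 13 15 16 6 2)| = 8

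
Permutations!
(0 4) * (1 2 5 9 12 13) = (0 4)(1 2 5 9 12 13) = [4, 2, 5, 3, 0, 9, 6, 7, 8, 12, 10, 11, 13, 1]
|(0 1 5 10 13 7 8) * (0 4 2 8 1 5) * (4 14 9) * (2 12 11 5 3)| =|(0 3 2 8 14 9 4 12 11 5 10 13 7 1)| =14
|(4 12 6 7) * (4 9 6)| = |(4 12)(6 7 9)| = 6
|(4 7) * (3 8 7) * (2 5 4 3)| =3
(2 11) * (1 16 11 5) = (1 16 11 2 5) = [0, 16, 5, 3, 4, 1, 6, 7, 8, 9, 10, 2, 12, 13, 14, 15, 11]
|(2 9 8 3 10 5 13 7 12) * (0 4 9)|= |(0 4 9 8 3 10 5 13 7 12 2)|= 11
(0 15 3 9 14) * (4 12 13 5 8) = (0 15 3 9 14)(4 12 13 5 8) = [15, 1, 2, 9, 12, 8, 6, 7, 4, 14, 10, 11, 13, 5, 0, 3]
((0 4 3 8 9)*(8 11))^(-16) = ((0 4 3 11 8 9))^(-16) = (0 3 8)(4 11 9)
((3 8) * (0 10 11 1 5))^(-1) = (0 5 1 11 10)(3 8)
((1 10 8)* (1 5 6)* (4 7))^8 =(1 5 10 6 8)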